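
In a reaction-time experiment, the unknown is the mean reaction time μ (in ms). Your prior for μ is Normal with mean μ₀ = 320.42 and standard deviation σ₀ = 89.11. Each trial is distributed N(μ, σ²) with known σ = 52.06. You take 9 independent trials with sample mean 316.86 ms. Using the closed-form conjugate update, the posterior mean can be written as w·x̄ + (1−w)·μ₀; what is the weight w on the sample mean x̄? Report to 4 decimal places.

For Normal data with known variance σ², a Normal(μ₀, σ₀²) prior on μ is conjugate. Posterior precision = 1/σ₀² + n/σ²; posterior mean is the precision-weighted average of μ₀ and x̄.
σ₀² = 89.11² = 7940.5921, σ² = 52.06² = 2710.2436. Prior precision 1/σ₀² = 1/7940.5921; data precision n/σ² = 9/2710.2436.
w = (n/σ²)/(1/σ₀² + n/σ²) = n·σ₀²/(σ² + n·σ₀²) = 9·7940.5921/(2710.2436 + 9·7940.5921) = 71465.3289/74175.5725 = 0.9635.

0.9635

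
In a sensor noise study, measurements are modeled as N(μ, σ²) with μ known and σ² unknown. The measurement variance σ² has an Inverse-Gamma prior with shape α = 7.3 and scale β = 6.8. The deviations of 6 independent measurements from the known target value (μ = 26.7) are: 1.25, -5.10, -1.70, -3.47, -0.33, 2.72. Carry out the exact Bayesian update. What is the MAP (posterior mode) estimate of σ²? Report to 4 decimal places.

2.8146

With known mean μ and an Inverse-Gamma(α, β) prior on σ², the Normal likelihood is conjugate: posterior is Inv-Gamma(α + n/2, β + Σ(xᵢ−μ)²/2).
Σ(xᵢ−μ)² = (1.25)² + (-5.10)² + (-1.70)² + (-3.47)² + (-0.33)² + (2.72)² = 50.0107.
Posterior: Inv-Gamma(7.3 + 6/2, 6.8 + 50.0107/2) = Inv-Gamma(10.30, 31.80535).
Mode = β/(α+1) = 31.80535/11.30 = 2.8146.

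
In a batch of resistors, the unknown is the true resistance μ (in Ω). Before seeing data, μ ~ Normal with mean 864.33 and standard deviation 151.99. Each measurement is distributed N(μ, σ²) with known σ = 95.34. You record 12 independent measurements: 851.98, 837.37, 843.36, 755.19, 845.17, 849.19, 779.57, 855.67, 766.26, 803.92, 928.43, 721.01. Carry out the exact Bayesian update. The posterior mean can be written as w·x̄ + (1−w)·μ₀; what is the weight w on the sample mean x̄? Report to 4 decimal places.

For Normal data with known variance σ², a Normal(μ₀, σ₀²) prior on μ is conjugate. Posterior precision = 1/σ₀² + n/σ²; posterior mean is the precision-weighted average of μ₀ and x̄.
σ₀² = 151.99² = 23100.9601, σ² = 95.34² = 9089.7156. Prior precision 1/σ₀² = 1/23100.9601; data precision n/σ² = 12/9089.7156.
w = (n/σ²)/(1/σ₀² + n/σ²) = n·σ₀²/(σ² + n·σ₀²) = 12·23100.9601/(9089.7156 + 12·23100.9601) = 277211.5212/286301.2368 = 0.9683.

0.9683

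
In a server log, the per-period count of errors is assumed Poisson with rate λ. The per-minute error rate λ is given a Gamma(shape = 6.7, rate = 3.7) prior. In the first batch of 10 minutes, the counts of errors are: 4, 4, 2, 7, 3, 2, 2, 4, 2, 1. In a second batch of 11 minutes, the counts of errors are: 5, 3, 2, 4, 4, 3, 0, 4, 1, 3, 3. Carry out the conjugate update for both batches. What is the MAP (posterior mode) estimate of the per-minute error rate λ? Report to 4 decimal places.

2.7814

With a Gamma(shape α, rate β) prior, the Poisson likelihood is conjugate: the posterior is Gamma(α + ΣXᵢ, β + n).
Batch 1: sum of counts S = 31 over n = 10 minutes.
After batch 1: Gamma(α+S, β+n) = Gamma(6.7+31, 3.7+10) = Gamma(37.7, 13.7).
Batch 2: sum of counts S = 32 over n = 11 minutes.
After batch 2: Gamma(α+S, β+n) = Gamma(37.7+32, 13.7+11) = Gamma(69.7, 24.7).
Mode of Gamma(α,β) for α≥1 is (α−1)/β = 68.7/24.7 = 2.7814.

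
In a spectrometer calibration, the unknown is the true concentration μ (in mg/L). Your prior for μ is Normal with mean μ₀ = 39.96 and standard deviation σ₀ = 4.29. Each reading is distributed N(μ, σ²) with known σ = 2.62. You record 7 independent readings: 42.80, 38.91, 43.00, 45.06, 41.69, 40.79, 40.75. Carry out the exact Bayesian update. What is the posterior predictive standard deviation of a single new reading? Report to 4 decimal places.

2.7920

For Normal data with known variance σ², a Normal(μ₀, σ₀²) prior on μ is conjugate. Posterior precision = 1/σ₀² + n/σ²; posterior mean is the precision-weighted average of μ₀ and x̄.
σ₀² = 4.29² = 18.4041, σ² = 2.62² = 6.8644; σ² + n·σ₀² = 6.8644 + 7·18.4041 = 135.6931.
Posterior precision = 1/σ₀² + n/σ² = 1/18.4041 + 7/6.8644 = (σ² + n·σ₀²)/(σ₀²σ²) = 135.6931/(18.4041·6.8644); posterior variance σₙ² = σ₀²σ²/(σ² + n·σ₀²) = 18.4041·6.8644/135.6931 = 0.931021.
Predictive variance for one new observation = σₙ² + σ² = 18.4041·6.8644/135.6931 + 6.8644 = σ²·(σ₀² + 135.6931)/135.6931 = 6.8644·154.0972/135.6931 = 7.795421; SD = √(6.8644·154.0972/135.6931) = 2.7920.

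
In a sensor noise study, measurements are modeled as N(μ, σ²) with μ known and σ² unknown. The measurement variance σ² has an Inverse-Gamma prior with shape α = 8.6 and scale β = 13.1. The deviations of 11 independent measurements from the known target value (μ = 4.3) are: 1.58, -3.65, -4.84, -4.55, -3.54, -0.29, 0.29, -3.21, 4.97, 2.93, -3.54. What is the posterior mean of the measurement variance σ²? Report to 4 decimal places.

5.9148

With known mean μ and an Inverse-Gamma(α, β) prior on σ², the Normal likelihood is conjugate: posterior is Inv-Gamma(α + n/2, β + Σ(xᵢ−μ)²/2).
Σ(xᵢ−μ)² = (1.58)² + (-3.65)² + (-4.84)² + (-4.55)² + (-3.54)² + (-0.29)² + (0.29)² + (-3.21)² + (4.97)² + (2.93)² + (-3.54)² = 128.7683.
Posterior: Inv-Gamma(8.6 + 11/2, 13.1 + 128.7683/2) = Inv-Gamma(14.10, 77.48415).
E[σ²|data] = β/(α−1) = 77.48415/13.10 = 5.9148.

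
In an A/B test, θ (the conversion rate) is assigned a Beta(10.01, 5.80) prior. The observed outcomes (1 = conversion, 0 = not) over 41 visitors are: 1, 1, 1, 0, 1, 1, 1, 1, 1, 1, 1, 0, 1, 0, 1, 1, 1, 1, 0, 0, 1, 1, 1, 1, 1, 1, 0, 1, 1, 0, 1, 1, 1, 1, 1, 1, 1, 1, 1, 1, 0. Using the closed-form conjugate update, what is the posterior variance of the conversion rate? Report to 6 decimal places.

0.003181

The Beta prior is conjugate to a Binomial/Bernoulli likelihood; the update adds successes to α and failures to β.
Posterior: Beta(α+k, β+n−k) = Beta(10.01+33, 5.80+8) = Beta(43.01, 13.80).
Var = αβ/((α+β)²(α+β+1)) = 43.01·13.80/(56.81²·57.81) = 0.003181.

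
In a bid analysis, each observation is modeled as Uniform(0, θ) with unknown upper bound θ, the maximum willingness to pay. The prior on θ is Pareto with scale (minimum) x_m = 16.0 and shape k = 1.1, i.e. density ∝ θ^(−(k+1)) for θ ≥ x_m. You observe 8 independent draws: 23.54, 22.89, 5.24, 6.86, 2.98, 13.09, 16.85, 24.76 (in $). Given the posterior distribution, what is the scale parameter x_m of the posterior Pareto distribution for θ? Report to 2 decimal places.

24.76

A Pareto(scale x_m, shape k) prior on the upper bound θ of Uniform(0, θ) is conjugate: posterior is Pareto(max(x_m, max xᵢ), k + n).
Sample maximum = 24.76; prior scale x_m = 16.0 → posterior scale = max = 24.76.
Posterior shape = 1.1 + 8 = 9.1.
Posterior scale x_m = 24.76.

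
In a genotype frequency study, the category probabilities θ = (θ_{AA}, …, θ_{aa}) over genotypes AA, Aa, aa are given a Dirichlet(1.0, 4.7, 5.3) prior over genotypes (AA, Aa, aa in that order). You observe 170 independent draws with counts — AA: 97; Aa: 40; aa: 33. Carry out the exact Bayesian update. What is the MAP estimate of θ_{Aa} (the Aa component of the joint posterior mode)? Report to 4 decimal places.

0.2455

The Dirichlet prior is conjugate to the Multinomial likelihood: each posterior αⱼ = prior αⱼ + observed count nⱼ.
Posterior concentration: (98.0, 44.7, 38.3), total = 181.0.
Joint mode component: (α_{Aa}−1)/(Σα−K) = 43.7/178.0 = 0.2455.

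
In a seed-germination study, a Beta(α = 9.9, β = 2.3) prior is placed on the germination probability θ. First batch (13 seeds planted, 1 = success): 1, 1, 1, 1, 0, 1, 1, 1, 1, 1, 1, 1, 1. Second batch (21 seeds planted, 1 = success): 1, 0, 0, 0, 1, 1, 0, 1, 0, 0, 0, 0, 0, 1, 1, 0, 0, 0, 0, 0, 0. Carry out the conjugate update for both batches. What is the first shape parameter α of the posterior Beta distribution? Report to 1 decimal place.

27.9

The Beta prior is conjugate to a Binomial/Bernoulli likelihood; the update adds successes to α and failures to β.
After batch 1: Beta(9.9+12, 2.3+1) = Beta(21.9, 3.3).
After batch 2: Beta(21.9+6, 3.3+15) = Beta(27.9, 18.3).
Posterior α = 27.9.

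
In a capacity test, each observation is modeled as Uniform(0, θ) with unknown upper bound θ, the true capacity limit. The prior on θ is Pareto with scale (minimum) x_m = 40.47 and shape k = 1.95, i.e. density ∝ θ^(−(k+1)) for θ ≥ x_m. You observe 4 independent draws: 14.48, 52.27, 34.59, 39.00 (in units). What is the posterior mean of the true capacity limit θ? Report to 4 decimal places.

A Pareto(scale x_m, shape k) prior on the upper bound θ of Uniform(0, θ) is conjugate: posterior is Pareto(max(x_m, max xᵢ), k + n).
Sample maximum = 52.27; prior scale x_m = 40.47 → posterior scale = max = 52.27.
Posterior shape = 1.95 + 4 = 5.95.
E[θ|data] = k·x_m/(k−1) = 5.95·52.27/4.95 = 62.8296.

62.8296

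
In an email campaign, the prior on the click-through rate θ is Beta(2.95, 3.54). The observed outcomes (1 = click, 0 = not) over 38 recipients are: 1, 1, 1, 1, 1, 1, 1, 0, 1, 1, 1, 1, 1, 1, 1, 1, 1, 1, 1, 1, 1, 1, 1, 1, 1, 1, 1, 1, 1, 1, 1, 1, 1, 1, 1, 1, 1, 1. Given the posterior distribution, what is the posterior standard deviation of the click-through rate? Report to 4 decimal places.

0.0449

The Beta prior is conjugate to a Binomial/Bernoulli likelihood; the update adds successes to α and failures to β.
Posterior: Beta(α+k, β+n−k) = Beta(2.95+37, 3.54+1) = Beta(39.95, 4.54).
Var = αβ/((α+β)²(α+β+1)) = 39.95·4.54/(44.49²·45.49) = 0.00201434; SD = √0.00201434 = 0.0449.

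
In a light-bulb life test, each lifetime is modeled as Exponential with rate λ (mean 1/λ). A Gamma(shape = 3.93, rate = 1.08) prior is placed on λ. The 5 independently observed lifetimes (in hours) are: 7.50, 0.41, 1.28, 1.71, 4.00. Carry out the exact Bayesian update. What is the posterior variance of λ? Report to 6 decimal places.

With a Gamma(shape α, rate β) prior on the exponential rate λ, the posterior after n observations with total T = Σxᵢ is Gamma(α+n, β+T).
Sum of observations T = 14.90 hours; n = 5.
Posterior: Gamma(3.93+5, 1.08+14.90) = Gamma(8.93, 15.98).
Var = α/β² = 0.034970.

0.034970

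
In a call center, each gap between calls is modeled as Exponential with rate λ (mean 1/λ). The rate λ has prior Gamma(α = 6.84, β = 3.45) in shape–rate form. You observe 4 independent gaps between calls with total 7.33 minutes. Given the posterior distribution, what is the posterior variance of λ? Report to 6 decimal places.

With a Gamma(shape α, rate β) prior on the exponential rate λ, the posterior after n observations with total T = Σxᵢ is Gamma(α+n, β+T).
Posterior: Gamma(6.84+4, 3.45+7.33) = Gamma(10.84, 10.78).
Var = α/β² = 0.093281.

0.093281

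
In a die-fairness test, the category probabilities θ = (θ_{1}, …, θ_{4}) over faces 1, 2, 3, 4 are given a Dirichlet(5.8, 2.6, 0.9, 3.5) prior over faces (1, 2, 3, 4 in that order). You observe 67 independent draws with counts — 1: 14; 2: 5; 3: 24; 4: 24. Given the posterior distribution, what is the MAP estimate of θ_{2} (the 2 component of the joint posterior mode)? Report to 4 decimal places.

The Dirichlet prior is conjugate to the Multinomial likelihood: each posterior αⱼ = prior αⱼ + observed count nⱼ.
Posterior concentration: (19.8, 7.6, 24.9, 27.5), total = 79.8.
Joint mode component: (α_{2}−1)/(Σα−K) = 6.6/75.8 = 0.0871.

0.0871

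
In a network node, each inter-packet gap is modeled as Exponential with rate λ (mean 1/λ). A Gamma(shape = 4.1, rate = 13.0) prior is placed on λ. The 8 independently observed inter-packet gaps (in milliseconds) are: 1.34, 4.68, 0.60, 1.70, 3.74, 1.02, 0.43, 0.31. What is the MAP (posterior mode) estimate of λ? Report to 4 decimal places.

0.4139

With a Gamma(shape α, rate β) prior on the exponential rate λ, the posterior after n observations with total T = Σxᵢ is Gamma(α+n, β+T).
Sum of observations T = 13.82 milliseconds; n = 8.
Posterior: Gamma(4.1+8, 13.0+13.82) = Gamma(12.1, 26.82).
Mode = (α−1)/β = 0.4139.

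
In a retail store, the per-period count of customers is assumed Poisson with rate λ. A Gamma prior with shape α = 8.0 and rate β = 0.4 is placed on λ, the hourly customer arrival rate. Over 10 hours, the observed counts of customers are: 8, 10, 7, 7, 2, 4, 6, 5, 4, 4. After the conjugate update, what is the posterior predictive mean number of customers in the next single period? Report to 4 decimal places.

6.2500

With a Gamma(shape α, rate β) prior, the Poisson likelihood is conjugate: the posterior is Gamma(α + ΣXᵢ, β + n).
Sum of counts S = 57 over n = 10 hours.
Posterior: Gamma(α+S, β+n) = Gamma(8.0+57, 0.4+10) = Gamma(65.0, 10.4).
The predictive distribution for one future period is NegBinom with mean α/β = 6.2500.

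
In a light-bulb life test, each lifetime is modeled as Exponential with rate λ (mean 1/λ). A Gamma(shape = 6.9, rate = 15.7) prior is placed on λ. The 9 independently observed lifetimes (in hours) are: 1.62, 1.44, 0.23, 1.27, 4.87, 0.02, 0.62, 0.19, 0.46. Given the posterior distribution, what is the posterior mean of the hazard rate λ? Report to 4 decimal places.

With a Gamma(shape α, rate β) prior on the exponential rate λ, the posterior after n observations with total T = Σxᵢ is Gamma(α+n, β+T).
Sum of observations T = 10.72 hours; n = 9.
Posterior: Gamma(6.9+9, 15.7+10.72) = Gamma(15.9, 26.42).
Posterior mean of λ = α/β = 15.9/26.42 = 0.6018.

0.6018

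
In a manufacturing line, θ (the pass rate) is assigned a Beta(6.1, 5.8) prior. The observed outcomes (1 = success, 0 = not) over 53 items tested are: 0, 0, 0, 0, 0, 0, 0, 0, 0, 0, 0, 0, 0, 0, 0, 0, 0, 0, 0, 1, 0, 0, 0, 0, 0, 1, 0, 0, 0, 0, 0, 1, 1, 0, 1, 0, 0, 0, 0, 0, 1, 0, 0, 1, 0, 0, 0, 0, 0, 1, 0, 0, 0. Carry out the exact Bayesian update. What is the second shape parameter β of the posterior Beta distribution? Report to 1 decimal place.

The Beta prior is conjugate to a Binomial/Bernoulli likelihood; the update adds successes to α and failures to β.
Posterior: Beta(α+k, β+n−k) = Beta(6.1+8, 5.8+45) = Beta(14.1, 50.8).
Posterior β = 50.8.

50.8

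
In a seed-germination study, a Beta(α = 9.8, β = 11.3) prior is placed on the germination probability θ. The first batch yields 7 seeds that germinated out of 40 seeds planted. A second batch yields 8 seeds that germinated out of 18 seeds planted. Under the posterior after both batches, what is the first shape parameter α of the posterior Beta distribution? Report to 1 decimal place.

24.8

The Beta prior is conjugate to a Binomial/Bernoulli likelihood; the update adds successes to α and failures to β.
After batch 1: Beta(9.8+7, 11.3+33) = Beta(16.8, 44.3).
After batch 2: Beta(16.8+8, 44.3+10) = Beta(24.8, 54.3).
Posterior α = 24.8.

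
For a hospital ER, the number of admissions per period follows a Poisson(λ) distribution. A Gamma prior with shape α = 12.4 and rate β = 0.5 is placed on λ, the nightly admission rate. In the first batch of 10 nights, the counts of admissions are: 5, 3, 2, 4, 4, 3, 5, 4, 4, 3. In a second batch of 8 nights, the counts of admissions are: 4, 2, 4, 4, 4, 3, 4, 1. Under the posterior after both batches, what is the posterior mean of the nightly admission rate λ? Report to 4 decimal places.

With a Gamma(shape α, rate β) prior, the Poisson likelihood is conjugate: the posterior is Gamma(α + ΣXᵢ, β + n).
Batch 1: sum of counts S = 37 over n = 10 nights.
After batch 1: Gamma(α+S, β+n) = Gamma(12.4+37, 0.5+10) = Gamma(49.4, 10.5).
Batch 2: sum of counts S = 26 over n = 8 nights.
After batch 2: Gamma(α+S, β+n) = Gamma(49.4+26, 10.5+8) = Gamma(75.4, 18.5).
Posterior mean = α/β = 75.4/18.5 = 4.0757.

4.0757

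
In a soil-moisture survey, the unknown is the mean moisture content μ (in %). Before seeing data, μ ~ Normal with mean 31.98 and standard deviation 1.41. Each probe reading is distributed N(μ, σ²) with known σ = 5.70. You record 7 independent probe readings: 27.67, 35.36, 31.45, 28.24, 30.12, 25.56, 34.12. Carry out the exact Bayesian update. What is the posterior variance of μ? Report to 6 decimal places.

For Normal data with known variance σ², a Normal(μ₀, σ₀²) prior on μ is conjugate. Posterior precision = 1/σ₀² + n/σ²; posterior mean is the precision-weighted average of μ₀ and x̄.
σ₀² = 1.41² = 1.9881, σ² = 5.70² = 32.49; σ² + n·σ₀² = 32.49 + 7·1.9881 = 46.4067.
Posterior precision = 1/σ₀² + n/σ² = 1/1.9881 + 7/32.49 = (σ² + n·σ₀²)/(σ₀²σ²) = 46.4067/(1.9881·32.49); posterior variance σₙ² = σ₀²σ²/(σ² + n·σ₀²) = 1.9881·32.49/46.4067 = 1.391897.

1.391897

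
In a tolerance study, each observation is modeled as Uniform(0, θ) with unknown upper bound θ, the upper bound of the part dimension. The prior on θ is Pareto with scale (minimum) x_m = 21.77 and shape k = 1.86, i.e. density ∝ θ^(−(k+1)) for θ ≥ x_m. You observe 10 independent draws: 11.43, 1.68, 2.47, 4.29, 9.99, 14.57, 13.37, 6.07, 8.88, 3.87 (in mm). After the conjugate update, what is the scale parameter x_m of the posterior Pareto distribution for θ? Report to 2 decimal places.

A Pareto(scale x_m, shape k) prior on the upper bound θ of Uniform(0, θ) is conjugate: posterior is Pareto(max(x_m, max xᵢ), k + n).
Sample maximum = 14.57; prior scale x_m = 21.77 → posterior scale = max = 21.77.
Posterior shape = 1.86 + 10 = 11.86.
Posterior scale x_m = 21.77.

21.77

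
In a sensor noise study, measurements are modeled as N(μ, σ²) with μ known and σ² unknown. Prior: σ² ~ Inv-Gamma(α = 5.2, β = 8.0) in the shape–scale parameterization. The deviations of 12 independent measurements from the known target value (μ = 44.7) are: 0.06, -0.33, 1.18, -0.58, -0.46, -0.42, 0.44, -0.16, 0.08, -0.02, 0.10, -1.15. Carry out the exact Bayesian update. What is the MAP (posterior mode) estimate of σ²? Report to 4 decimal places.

0.8110

With known mean μ and an Inverse-Gamma(α, β) prior on σ², the Normal likelihood is conjugate: posterior is Inv-Gamma(α + n/2, β + Σ(xᵢ−μ)²/2).
Σ(xᵢ−μ)² = (0.06)² + (-0.33)² + (1.18)² + (-0.58)² + (-0.46)² + (-0.42)² + (0.44)² + (-0.16)² + (0.08)² + (-0.02)² + (0.10)² + (-1.15)² = 3.7878.
Posterior: Inv-Gamma(5.2 + 12/2, 8.0 + 3.7878/2) = Inv-Gamma(11.20, 9.89390).
Mode = β/(α+1) = 9.89390/12.20 = 0.8110.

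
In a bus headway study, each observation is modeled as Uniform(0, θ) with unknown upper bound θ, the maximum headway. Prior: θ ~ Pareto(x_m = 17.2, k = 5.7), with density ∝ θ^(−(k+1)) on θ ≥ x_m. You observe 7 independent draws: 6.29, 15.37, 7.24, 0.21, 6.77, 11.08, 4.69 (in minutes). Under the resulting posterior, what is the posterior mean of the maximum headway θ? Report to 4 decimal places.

18.6701

A Pareto(scale x_m, shape k) prior on the upper bound θ of Uniform(0, θ) is conjugate: posterior is Pareto(max(x_m, max xᵢ), k + n).
Sample maximum = 15.37; prior scale x_m = 17.2 → posterior scale = max = 17.20.
Posterior shape = 5.7 + 7 = 12.7.
E[θ|data] = k·x_m/(k−1) = 12.7·17.20/11.7 = 18.6701.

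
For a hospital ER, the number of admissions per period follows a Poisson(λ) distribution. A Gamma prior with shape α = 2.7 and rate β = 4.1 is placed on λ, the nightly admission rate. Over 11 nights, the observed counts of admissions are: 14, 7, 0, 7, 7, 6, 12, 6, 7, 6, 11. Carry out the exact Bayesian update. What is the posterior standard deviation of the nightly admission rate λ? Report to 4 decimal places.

0.6131

With a Gamma(shape α, rate β) prior, the Poisson likelihood is conjugate: the posterior is Gamma(α + ΣXᵢ, β + n).
Sum of counts S = 83 over n = 11 nights.
Posterior: Gamma(α+S, β+n) = Gamma(2.7+83, 4.1+11) = Gamma(85.7, 15.1).
SD = √α/β = √85.7/15.1 = 0.6131.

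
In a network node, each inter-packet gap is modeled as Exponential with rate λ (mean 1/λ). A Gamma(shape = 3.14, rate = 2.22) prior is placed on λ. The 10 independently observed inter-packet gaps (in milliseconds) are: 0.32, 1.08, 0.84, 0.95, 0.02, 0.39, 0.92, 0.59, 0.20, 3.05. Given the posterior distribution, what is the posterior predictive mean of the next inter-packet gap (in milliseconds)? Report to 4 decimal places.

0.8715

With a Gamma(shape α, rate β) prior on the exponential rate λ, the posterior after n observations with total T = Σxᵢ is Gamma(α+n, β+T).
Sum of observations T = 8.36 milliseconds; n = 10.
Posterior: Gamma(3.14+10, 2.22+8.36) = Gamma(13.14, 10.58).
The predictive distribution for the next observation is Lomax; its mean is β/(α−1) = 10.58/12.14 = 0.8715.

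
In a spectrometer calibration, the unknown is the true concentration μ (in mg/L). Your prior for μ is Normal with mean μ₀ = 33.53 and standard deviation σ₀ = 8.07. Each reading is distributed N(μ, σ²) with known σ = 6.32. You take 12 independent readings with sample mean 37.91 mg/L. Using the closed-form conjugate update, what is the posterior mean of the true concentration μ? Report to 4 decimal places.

37.6970

For Normal data with known variance σ², a Normal(μ₀, σ₀²) prior on μ is conjugate. Posterior precision = 1/σ₀² + n/σ²; posterior mean is the precision-weighted average of μ₀ and x̄.
n·x̄ = 12·37.91 = 454.92.
σ₀² = 8.07² = 65.1249, σ² = 6.32² = 39.9424; σ² + n·σ₀² = 39.9424 + 12·65.1249 = 821.4412.
Posterior mean = (μ₀/σ₀² + n·x̄/σ²)/(1/σ₀² + n/σ²) = (σ²·μ₀ + σ₀²·n·x̄)/(σ² + n·σ₀²) = (39.9424·33.53 + 65.1249·454.92)/821.4412 = 30965.88818/821.4412 = 37.6970.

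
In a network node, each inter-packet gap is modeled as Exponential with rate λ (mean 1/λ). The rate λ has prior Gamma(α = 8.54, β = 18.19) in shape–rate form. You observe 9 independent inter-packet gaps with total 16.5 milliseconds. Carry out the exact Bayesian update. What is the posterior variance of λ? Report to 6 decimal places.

0.014575

With a Gamma(shape α, rate β) prior on the exponential rate λ, the posterior after n observations with total T = Σxᵢ is Gamma(α+n, β+T).
Posterior: Gamma(8.54+9, 18.19+16.5) = Gamma(17.54, 34.69).
Var = α/β² = 0.014575.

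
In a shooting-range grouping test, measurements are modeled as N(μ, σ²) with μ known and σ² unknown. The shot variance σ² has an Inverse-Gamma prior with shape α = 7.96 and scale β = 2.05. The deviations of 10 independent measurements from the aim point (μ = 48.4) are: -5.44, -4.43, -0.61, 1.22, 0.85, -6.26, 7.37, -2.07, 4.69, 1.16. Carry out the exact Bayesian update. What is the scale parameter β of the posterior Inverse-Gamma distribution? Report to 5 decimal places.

With known mean μ and an Inverse-Gamma(α, β) prior on σ², the Normal likelihood is conjugate: posterior is Inv-Gamma(α + n/2, β + Σ(xᵢ−μ)²/2).
Σ(xᵢ−μ)² = (-5.44)² + (-4.43)² + (-0.61)² + (1.22)² + (0.85)² + (-6.26)² + (7.37)² + (-2.07)² + (4.69)² + (1.16)² = 172.9326.
Posterior: Inv-Gamma(7.96 + 10/2, 2.05 + 172.9326/2) = Inv-Gamma(12.96, 88.51630).
Posterior β = 88.51630.

88.51630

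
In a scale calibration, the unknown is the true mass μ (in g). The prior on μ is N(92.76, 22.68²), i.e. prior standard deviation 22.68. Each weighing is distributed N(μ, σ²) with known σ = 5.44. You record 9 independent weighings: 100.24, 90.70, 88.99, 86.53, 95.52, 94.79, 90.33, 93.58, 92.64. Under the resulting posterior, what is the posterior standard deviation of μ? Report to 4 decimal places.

For Normal data with known variance σ², a Normal(μ₀, σ₀²) prior on μ is conjugate. Posterior precision = 1/σ₀² + n/σ²; posterior mean is the precision-weighted average of μ₀ and x̄.
σ₀² = 22.68² = 514.3824, σ² = 5.44² = 29.5936; σ² + n·σ₀² = 29.5936 + 9·514.3824 = 4659.0352.
Posterior precision = 1/σ₀² + n/σ² = 1/514.3824 + 9/29.5936 = (σ² + n·σ₀²)/(σ₀²σ²) = 4659.0352/(514.3824·29.5936); posterior variance σₙ² = σ₀²σ²/(σ² + n·σ₀²) = 514.3824·29.5936/4659.0352 = 3.267292.
Posterior SD = √σₙ² = √(514.3824·29.5936/4659.0352) = 1.8076.

1.8076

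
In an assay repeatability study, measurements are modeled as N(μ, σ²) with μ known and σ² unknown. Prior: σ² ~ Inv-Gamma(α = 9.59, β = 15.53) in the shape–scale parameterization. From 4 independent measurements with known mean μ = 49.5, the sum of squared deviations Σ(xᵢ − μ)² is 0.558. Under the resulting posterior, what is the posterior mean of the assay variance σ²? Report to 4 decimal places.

With known mean μ and an Inverse-Gamma(α, β) prior on σ², the Normal likelihood is conjugate: posterior is Inv-Gamma(α + n/2, β + Σ(xᵢ−μ)²/2).
Posterior: Inv-Gamma(9.59 + 4/2, 15.53 + 0.558/2) = Inv-Gamma(11.59, 15.8090).
E[σ²|data] = β/(α−1) = 15.8090/10.59 = 1.4928.

1.4928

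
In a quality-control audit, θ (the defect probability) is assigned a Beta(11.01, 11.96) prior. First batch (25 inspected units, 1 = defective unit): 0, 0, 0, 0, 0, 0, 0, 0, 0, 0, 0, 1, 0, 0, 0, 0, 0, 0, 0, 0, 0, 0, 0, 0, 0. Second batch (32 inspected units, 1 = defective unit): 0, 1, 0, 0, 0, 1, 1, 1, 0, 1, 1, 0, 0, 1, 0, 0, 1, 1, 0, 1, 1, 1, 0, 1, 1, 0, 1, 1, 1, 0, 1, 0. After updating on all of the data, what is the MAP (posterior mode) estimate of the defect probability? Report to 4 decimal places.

The Beta prior is conjugate to a Binomial/Bernoulli likelihood; the update adds successes to α and failures to β.
After batch 1: Beta(11.01+1, 11.96+24) = Beta(12.01, 35.96).
After batch 2: Beta(12.01+18, 35.96+14) = Beta(30.01, 49.96).
Mode of Beta(a,b) for a,b>1 is (a−1)/(a+b−2) = 29.01/77.97 = 0.3721.

0.3721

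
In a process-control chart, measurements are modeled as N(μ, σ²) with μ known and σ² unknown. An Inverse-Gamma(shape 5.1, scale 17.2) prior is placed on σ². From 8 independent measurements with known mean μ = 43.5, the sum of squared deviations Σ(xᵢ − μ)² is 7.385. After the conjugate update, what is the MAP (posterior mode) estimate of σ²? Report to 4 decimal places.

2.0686

With known mean μ and an Inverse-Gamma(α, β) prior on σ², the Normal likelihood is conjugate: posterior is Inv-Gamma(α + n/2, β + Σ(xᵢ−μ)²/2).
Posterior: Inv-Gamma(5.1 + 8/2, 17.2 + 7.385/2) = Inv-Gamma(9.10, 20.8925).
Mode = β/(α+1) = 20.8925/10.10 = 2.0686.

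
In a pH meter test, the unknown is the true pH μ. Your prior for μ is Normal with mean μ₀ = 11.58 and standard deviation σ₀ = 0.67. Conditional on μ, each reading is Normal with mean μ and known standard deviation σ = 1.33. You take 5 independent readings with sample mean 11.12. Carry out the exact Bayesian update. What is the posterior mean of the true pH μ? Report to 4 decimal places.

For Normal data with known variance σ², a Normal(μ₀, σ₀²) prior on μ is conjugate. Posterior precision = 1/σ₀² + n/σ²; posterior mean is the precision-weighted average of μ₀ and x̄.
n·x̄ = 5·11.12 = 55.6.
σ₀² = 0.67² = 0.4489, σ² = 1.33² = 1.7689; σ² + n·σ₀² = 1.7689 + 5·0.4489 = 4.0134.
Posterior mean = (μ₀/σ₀² + n·x̄/σ²)/(1/σ₀² + n/σ²) = (σ²·μ₀ + σ₀²·n·x̄)/(σ² + n·σ₀²) = (1.7689·11.58 + 0.4489·55.6)/4.0134 = 45.442702/4.0134 = 11.3227.

11.3227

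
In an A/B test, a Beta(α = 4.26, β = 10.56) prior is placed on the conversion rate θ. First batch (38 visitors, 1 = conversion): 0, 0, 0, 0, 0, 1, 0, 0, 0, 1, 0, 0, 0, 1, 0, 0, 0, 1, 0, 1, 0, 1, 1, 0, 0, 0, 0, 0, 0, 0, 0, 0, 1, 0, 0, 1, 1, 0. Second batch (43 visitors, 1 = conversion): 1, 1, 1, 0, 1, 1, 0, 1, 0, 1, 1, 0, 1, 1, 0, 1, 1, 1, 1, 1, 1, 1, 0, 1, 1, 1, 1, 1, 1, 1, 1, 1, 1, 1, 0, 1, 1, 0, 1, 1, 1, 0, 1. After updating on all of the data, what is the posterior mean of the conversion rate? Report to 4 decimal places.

The Beta prior is conjugate to a Binomial/Bernoulli likelihood; the update adds successes to α and failures to β.
After batch 1: Beta(4.26+10, 10.56+28) = Beta(14.26, 38.56).
After batch 2: Beta(14.26+34, 38.56+9) = Beta(48.26, 47.56).
Posterior mean = α/(α+β) = 48.26/95.82 = 0.5037.

0.5037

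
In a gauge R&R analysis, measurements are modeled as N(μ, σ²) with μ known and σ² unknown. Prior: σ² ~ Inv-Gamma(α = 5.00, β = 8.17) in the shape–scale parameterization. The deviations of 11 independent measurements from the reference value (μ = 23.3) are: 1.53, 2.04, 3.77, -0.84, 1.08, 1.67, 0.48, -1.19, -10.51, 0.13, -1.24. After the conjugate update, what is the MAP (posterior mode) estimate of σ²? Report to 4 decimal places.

With known mean μ and an Inverse-Gamma(α, β) prior on σ², the Normal likelihood is conjugate: posterior is Inv-Gamma(α + n/2, β + Σ(xᵢ−μ)²/2).
Σ(xᵢ−μ)² = (1.53)² + (2.04)² + (3.77)² + (-0.84)² + (1.08)² + (1.67)² + (0.48)² + (-1.19)² + (-10.51)² + (0.13)² + (-1.24)² = 139.0374.
Posterior: Inv-Gamma(5.00 + 11/2, 8.17 + 139.0374/2) = Inv-Gamma(10.50, 77.68870).
Mode = β/(α+1) = 77.68870/11.50 = 6.7555.

6.7555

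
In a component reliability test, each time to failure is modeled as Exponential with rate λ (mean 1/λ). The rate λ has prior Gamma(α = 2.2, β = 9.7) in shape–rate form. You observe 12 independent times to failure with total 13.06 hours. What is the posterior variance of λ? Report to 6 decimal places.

With a Gamma(shape α, rate β) prior on the exponential rate λ, the posterior after n observations with total T = Σxᵢ is Gamma(α+n, β+T).
Posterior: Gamma(2.2+12, 9.7+13.06) = Gamma(14.2, 22.76).
Var = α/β² = 0.027412.

0.027412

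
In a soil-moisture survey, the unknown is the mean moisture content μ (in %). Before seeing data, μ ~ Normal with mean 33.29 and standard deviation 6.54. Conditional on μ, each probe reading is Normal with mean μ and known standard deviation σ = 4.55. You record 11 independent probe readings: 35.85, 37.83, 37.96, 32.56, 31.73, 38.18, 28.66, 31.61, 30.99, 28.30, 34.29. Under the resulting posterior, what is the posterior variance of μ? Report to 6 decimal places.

1.802722

For Normal data with known variance σ², a Normal(μ₀, σ₀²) prior on μ is conjugate. Posterior precision = 1/σ₀² + n/σ²; posterior mean is the precision-weighted average of μ₀ and x̄.
σ₀² = 6.54² = 42.7716, σ² = 4.55² = 20.7025; σ² + n·σ₀² = 20.7025 + 11·42.7716 = 491.1901.
Posterior precision = 1/σ₀² + n/σ² = 1/42.7716 + 11/20.7025 = (σ² + n·σ₀²)/(σ₀²σ²) = 491.1901/(42.7716·20.7025); posterior variance σₙ² = σ₀²σ²/(σ² + n·σ₀²) = 42.7716·20.7025/491.1901 = 1.802722.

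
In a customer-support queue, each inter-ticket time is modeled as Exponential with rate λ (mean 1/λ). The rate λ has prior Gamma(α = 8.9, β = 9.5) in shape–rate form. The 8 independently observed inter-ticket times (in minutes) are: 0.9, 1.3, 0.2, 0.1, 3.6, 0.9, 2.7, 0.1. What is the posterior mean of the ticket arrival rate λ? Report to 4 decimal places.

0.8756

With a Gamma(shape α, rate β) prior on the exponential rate λ, the posterior after n observations with total T = Σxᵢ is Gamma(α+n, β+T).
Sum of observations T = 9.8 minutes; n = 8.
Posterior: Gamma(8.9+8, 9.5+9.8) = Gamma(16.9, 19.3).
Posterior mean of λ = α/β = 16.9/19.3 = 0.8756.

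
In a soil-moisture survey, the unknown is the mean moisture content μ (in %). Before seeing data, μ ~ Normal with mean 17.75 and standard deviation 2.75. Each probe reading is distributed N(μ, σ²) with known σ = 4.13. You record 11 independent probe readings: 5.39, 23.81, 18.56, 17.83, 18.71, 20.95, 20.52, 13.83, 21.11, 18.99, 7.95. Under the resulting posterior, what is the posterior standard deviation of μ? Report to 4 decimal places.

For Normal data with known variance σ², a Normal(μ₀, σ₀²) prior on μ is conjugate. Posterior precision = 1/σ₀² + n/σ²; posterior mean is the precision-weighted average of μ₀ and x̄.
σ₀² = 2.75² = 7.5625, σ² = 4.13² = 17.0569; σ² + n·σ₀² = 17.0569 + 11·7.5625 = 100.2444.
Posterior precision = 1/σ₀² + n/σ² = 1/7.5625 + 11/17.0569 = (σ² + n·σ₀²)/(σ₀²σ²) = 100.2444/(7.5625·17.0569); posterior variance σₙ² = σ₀²σ²/(σ² + n·σ₀²) = 7.5625·17.0569/100.2444 = 1.286783.
Posterior SD = √σₙ² = √(7.5625·17.0569/100.2444) = 1.1344.

1.1344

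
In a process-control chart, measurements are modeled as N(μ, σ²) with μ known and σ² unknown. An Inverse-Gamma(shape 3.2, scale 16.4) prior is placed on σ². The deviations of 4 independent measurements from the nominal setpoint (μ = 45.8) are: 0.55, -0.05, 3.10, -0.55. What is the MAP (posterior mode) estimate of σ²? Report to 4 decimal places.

With known mean μ and an Inverse-Gamma(α, β) prior on σ², the Normal likelihood is conjugate: posterior is Inv-Gamma(α + n/2, β + Σ(xᵢ−μ)²/2).
Σ(xᵢ−μ)² = (0.55)² + (-0.05)² + (3.10)² + (-0.55)² = 10.2175.
Posterior: Inv-Gamma(3.2 + 4/2, 16.4 + 10.2175/2) = Inv-Gamma(5.20, 21.50875).
Mode = β/(α+1) = 21.50875/6.20 = 3.4692.

3.4692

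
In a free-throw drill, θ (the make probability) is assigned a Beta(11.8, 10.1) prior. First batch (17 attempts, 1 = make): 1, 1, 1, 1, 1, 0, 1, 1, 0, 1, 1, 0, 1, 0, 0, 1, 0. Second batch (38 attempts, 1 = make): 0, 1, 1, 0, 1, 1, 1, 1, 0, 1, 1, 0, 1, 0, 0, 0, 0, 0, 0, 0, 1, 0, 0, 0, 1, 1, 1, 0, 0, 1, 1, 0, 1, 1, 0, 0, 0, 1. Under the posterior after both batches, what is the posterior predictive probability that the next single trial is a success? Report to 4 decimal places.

The Beta prior is conjugate to a Binomial/Bernoulli likelihood; the update adds successes to α and failures to β.
After batch 1: Beta(11.8+11, 10.1+6) = Beta(22.8, 16.1).
After batch 2: Beta(22.8+18, 16.1+20) = Beta(40.8, 36.1).
For a single future Bernoulli trial, P(success | data) = α/(α+β) = 0.5306.

0.5306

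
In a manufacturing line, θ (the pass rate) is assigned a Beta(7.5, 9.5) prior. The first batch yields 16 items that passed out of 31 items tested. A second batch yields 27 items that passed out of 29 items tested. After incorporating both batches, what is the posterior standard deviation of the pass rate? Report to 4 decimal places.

0.0538

The Beta prior is conjugate to a Binomial/Bernoulli likelihood; the update adds successes to α and failures to β.
After batch 1: Beta(7.5+16, 9.5+15) = Beta(23.5, 24.5).
After batch 2: Beta(23.5+27, 24.5+2) = Beta(50.5, 26.5).
Var = αβ/((α+β)²(α+β+1)) = 50.5·26.5/(77.0²·78.0) = 0.00289375; SD = √0.00289375 = 0.0538.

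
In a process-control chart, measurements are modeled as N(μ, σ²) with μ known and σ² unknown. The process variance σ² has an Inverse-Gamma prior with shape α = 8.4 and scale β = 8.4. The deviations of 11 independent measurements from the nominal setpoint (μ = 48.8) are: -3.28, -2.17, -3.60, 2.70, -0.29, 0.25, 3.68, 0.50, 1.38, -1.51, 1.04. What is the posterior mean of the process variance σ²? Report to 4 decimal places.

With known mean μ and an Inverse-Gamma(α, β) prior on σ², the Normal likelihood is conjugate: posterior is Inv-Gamma(α + n/2, β + Σ(xᵢ−μ)²/2).
Σ(xᵢ−μ)² = (-3.28)² + (-2.17)² + (-3.60)² + (2.70)² + (-0.29)² + (0.25)² + (3.68)² + (0.50)² + (1.38)² + (-1.51)² + (1.04)² = 54.9224.
Posterior: Inv-Gamma(8.4 + 11/2, 8.4 + 54.9224/2) = Inv-Gamma(13.90, 35.86120).
E[σ²|data] = β/(α−1) = 35.86120/12.90 = 2.7799.

2.7799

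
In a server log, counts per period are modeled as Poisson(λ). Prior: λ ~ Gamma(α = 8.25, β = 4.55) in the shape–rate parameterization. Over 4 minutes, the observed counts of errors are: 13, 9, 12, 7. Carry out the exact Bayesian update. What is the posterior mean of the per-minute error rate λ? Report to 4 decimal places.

5.7602

With a Gamma(shape α, rate β) prior, the Poisson likelihood is conjugate: the posterior is Gamma(α + ΣXᵢ, β + n).
Sum of counts S = 41 over n = 4 minutes.
Posterior: Gamma(α+S, β+n) = Gamma(8.25+41, 4.55+4) = Gamma(49.25, 8.55).
Posterior mean = α/β = 49.25/8.55 = 5.7602.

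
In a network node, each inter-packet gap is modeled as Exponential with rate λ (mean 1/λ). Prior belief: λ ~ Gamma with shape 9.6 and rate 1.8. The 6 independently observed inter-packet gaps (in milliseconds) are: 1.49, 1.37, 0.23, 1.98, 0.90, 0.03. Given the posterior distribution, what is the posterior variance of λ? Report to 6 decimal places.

0.256410

With a Gamma(shape α, rate β) prior on the exponential rate λ, the posterior after n observations with total T = Σxᵢ is Gamma(α+n, β+T).
Sum of observations T = 6.00 milliseconds; n = 6.
Posterior: Gamma(9.6+6, 1.8+6.00) = Gamma(15.6, 7.80).
Var = α/β² = 0.256410.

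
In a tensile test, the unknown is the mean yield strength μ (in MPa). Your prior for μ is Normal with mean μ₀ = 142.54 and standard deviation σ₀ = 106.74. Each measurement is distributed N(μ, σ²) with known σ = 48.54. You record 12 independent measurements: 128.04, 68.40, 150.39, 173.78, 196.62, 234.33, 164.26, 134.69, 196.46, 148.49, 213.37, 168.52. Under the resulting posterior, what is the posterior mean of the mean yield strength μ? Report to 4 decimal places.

164.4024

For Normal data with known variance σ², a Normal(μ₀, σ₀²) prior on μ is conjugate. Posterior precision = 1/σ₀² + n/σ²; posterior mean is the precision-weighted average of μ₀ and x̄.
Σxᵢ = 128.04 + 68.40 + 150.39 + 173.78 + 196.62 + 234.33 + 164.26 + 134.69 + 196.46 + 148.49 + 213.37 + 168.52 = 1977.35, so n·x̄ = 1977.35.
σ₀² = 106.74² = 11393.4276, σ² = 48.54² = 2356.1316; σ² + n·σ₀² = 2356.1316 + 12·11393.4276 = 139077.2628.
Posterior mean = (μ₀/σ₀² + n·x̄/σ²)/(1/σ₀² + n/σ²) = (σ²·μ₀ + σ₀²·n·x̄)/(σ² + n·σ₀²) = (2356.1316·142.54 + 11393.4276·1977.35)/139077.2628 = 22864637.063124/139077.2628 = 164.4024.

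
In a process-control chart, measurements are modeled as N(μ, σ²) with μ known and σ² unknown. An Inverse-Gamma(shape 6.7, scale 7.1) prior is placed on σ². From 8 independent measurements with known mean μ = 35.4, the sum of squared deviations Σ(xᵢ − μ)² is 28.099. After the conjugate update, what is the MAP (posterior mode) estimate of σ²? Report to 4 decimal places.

With known mean μ and an Inverse-Gamma(α, β) prior on σ², the Normal likelihood is conjugate: posterior is Inv-Gamma(α + n/2, β + Σ(xᵢ−μ)²/2).
Posterior: Inv-Gamma(6.7 + 8/2, 7.1 + 28.099/2) = Inv-Gamma(10.70, 21.1495).
Mode = β/(α+1) = 21.1495/11.70 = 1.8076.

1.8076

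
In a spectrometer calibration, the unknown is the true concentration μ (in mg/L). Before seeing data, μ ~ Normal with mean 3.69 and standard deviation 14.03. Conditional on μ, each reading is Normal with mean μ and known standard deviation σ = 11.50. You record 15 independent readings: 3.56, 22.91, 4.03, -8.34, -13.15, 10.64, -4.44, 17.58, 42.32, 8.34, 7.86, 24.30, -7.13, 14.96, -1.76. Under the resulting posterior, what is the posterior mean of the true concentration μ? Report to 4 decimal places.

For Normal data with known variance σ², a Normal(μ₀, σ₀²) prior on μ is conjugate. Posterior precision = 1/σ₀² + n/σ²; posterior mean is the precision-weighted average of μ₀ and x̄.
Σxᵢ = 3.56 + 22.91 + 4.03 + (-8.34) + (-13.15) + 10.64 + (-4.44) + 17.58 + 42.32 + 8.34 + 7.86 + 24.30 + (-7.13) + 14.96 + (-1.76) = 121.68, so n·x̄ = 121.68.
σ₀² = 14.03² = 196.8409, σ² = 11.50² = 132.25; σ² + n·σ₀² = 132.25 + 15·196.8409 = 3084.8635.
Posterior mean = (μ₀/σ₀² + n·x̄/σ²)/(1/σ₀² + n/σ²) = (σ²·μ₀ + σ₀²·n·x̄)/(σ² + n·σ₀²) = (132.25·3.69 + 196.8409·121.68)/3084.8635 = 24439.603212/3084.8635 = 7.9224.

7.9224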